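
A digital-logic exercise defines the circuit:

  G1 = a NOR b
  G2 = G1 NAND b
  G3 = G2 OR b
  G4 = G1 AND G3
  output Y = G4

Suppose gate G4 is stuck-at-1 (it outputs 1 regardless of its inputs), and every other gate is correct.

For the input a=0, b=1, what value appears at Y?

1

Propagate with G4 forced: G1=0, G2=1, G3=1, G4=1 [stuck-at-1].
So Y = 1. (Without the fault it would be 0.)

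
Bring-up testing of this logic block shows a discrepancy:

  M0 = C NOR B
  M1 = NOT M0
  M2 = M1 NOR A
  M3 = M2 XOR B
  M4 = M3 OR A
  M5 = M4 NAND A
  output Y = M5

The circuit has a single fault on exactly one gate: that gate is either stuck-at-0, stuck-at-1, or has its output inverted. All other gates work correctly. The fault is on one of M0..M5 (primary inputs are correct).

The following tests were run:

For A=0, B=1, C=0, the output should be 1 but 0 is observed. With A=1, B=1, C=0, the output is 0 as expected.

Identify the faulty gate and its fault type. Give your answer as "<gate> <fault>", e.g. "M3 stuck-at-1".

Fault-free values for test 1 (A=0, B=1, C=0): M0=0, M1=1, M2=0, M3=1, M4=1, M5=1, giving Y=1. Observed 0.
Test 1: faults giving observed 0 are {M5 stuck-at-0, M5 inverted output}.
Test 2 (A=1, B=1, C=0): fault-free M0=0, M1=1, M2=0, M3=1, M4=1, M5=0 → 0; observed 0. Eliminates M5 inverted output.
Only M5 stuck-at-0 is consistent with every test.

M5 stuck-at-0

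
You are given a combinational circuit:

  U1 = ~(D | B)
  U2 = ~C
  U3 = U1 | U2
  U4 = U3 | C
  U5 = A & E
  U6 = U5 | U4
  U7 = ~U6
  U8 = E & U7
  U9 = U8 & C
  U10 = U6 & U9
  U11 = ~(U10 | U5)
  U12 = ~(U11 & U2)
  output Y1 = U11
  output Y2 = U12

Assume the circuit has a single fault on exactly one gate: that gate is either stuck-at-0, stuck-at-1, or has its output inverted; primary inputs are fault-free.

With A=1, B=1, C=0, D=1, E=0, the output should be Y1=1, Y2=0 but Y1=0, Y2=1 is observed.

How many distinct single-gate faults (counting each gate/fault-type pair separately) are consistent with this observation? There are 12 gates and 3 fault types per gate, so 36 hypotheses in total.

Fault-free: U1=0, U2=1, U3=1, U4=1, U5=0, U6=1, U7=0, U8=0, U9=0, U10=0, U11=1, U12=0 → Y1=1, Y2=0. Observed Y1=0, Y2=1.
  U1: none of the 3 fault types match ✗
  U2: none of the 3 fault types match ✗
  U3: none of the 3 fault types match ✗
  U4: none of the 3 fault types match ✗
  U5: stuck-at-1, inverted output ✓; others ✗
  U6: none of the 3 fault types match ✗
  U7: none of the 3 fault types match ✗
  U8: none of the 3 fault types match ✗
  U9: stuck-at-1, inverted output ✓; others ✗
  U10: stuck-at-1, inverted output ✓; others ✗
  U11: stuck-at-0, inverted output ✓; others ✗
  U12: none of the 3 fault types match ✗
Consistent faults: {U5 stuck-at-1, U5 inverted output, U9 stuck-at-1, U9 inverted output, U10 stuck-at-1, U10 inverted output, U11 stuck-at-0, U11 inverted output} — 8 in all.

8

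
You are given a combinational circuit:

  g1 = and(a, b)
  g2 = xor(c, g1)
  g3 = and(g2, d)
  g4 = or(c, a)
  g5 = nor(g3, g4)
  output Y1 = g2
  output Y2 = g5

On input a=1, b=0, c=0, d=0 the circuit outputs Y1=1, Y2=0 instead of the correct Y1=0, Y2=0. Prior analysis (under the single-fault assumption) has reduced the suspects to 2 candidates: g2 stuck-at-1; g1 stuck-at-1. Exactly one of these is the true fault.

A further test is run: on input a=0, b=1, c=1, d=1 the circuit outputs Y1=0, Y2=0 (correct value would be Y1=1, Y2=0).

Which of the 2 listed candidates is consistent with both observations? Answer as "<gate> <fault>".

g1 stuck-at-1

Evaluate each candidate on input a=0, b=1, c=1, d=1:
  g2 stuck-at-1: g1=0, g2=1 [stuck-at-1], g3=1, g4=1, g5=0 → Y1=1, Y2=0 — eliminated
  g1 stuck-at-1: g1=1 [stuck-at-1], g2=0, g3=0, g4=1, g5=0 → Y1=0, Y2=0 — matches
Only g1 stuck-at-1 reproduces the observed Y1=0, Y2=0.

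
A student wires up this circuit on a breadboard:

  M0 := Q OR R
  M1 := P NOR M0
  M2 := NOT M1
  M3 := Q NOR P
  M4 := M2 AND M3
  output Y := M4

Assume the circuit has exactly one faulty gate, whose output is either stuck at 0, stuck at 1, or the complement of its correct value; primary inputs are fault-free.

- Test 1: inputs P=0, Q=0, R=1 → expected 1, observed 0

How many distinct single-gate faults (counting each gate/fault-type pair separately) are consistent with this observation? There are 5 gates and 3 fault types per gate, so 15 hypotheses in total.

Fault-free: M0=1, M1=0, M2=1, M3=1, M4=1 → 1. Observed 0.
  M0: stuck-at-0, inverted output ✓; others ✗
  M1: stuck-at-1, inverted output ✓; others ✗
  M2: stuck-at-0, inverted output ✓; others ✗
  M3: stuck-at-0, inverted output ✓; others ✗
  M4: stuck-at-0, inverted output ✓; others ✗
Consistent faults: {M0 stuck-at-0, M0 inverted output, M1 stuck-at-1, M1 inverted output, M2 stuck-at-0, M2 inverted output, M3 stuck-at-0, M3 inverted output, M4 stuck-at-0, M4 inverted output} — 10 in all.

10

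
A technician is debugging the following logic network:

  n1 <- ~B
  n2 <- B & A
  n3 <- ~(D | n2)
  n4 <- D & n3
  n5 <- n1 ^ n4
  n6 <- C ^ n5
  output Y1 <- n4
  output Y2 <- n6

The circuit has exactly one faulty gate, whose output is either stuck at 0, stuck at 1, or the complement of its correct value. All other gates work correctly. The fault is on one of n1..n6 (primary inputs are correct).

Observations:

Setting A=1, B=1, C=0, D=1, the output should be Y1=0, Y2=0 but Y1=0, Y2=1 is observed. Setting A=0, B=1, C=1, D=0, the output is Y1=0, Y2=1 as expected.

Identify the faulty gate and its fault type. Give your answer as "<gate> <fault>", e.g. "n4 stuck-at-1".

Fault-free values for test 1 (A=1, B=1, C=0, D=1): n1=0, n2=1, n3=0, n4=0, n5=0, n6=0, giving Y1=0, Y2=0. Observed Y1=0, Y2=1.
Test 1: faults giving observed Y1=0, Y2=1 are {n1 stuck-at-1, n1 inverted output, n5 stuck-at-1, n5 inverted output, n6 stuck-at-1, n6 inverted output}.
Test 2 (A=0, B=1, C=1, D=0): fault-free n1=0, n2=0, n3=1, n4=0, n5=0, n6=1 → Y1=0, Y2=1; observed Y1=0, Y2=1. Eliminates n1 stuck-at-1, n1 inverted output, n5 stuck-at-1, n5 inverted output, n6 inverted output.
Only n6 stuck-at-1 is consistent with every test.

n6 stuck-at-1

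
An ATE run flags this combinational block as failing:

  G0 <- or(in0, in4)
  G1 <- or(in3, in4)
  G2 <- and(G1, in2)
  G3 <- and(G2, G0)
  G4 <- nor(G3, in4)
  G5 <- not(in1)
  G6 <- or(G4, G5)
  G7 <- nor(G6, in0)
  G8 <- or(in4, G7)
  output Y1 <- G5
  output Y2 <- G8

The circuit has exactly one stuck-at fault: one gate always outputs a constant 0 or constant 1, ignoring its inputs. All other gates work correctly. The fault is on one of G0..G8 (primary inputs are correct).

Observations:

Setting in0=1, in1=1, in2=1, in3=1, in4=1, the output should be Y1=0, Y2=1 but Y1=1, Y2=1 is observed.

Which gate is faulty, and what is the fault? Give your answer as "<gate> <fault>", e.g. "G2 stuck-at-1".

G5 stuck-at-1

Fault-free values for test 1 (in0=1, in1=1, in2=1, in3=1, in4=1): G0=1, G1=1, G2=1, G3=1, G4=0, G5=0, G6=0, G7=0, G8=1, giving Y1=0, Y2=1. Observed Y1=1, Y2=1.
Test 1: faults giving observed Y1=1, Y2=1 are {G5 stuck-at-1}.
Only G5 stuck-at-1 is consistent with every test.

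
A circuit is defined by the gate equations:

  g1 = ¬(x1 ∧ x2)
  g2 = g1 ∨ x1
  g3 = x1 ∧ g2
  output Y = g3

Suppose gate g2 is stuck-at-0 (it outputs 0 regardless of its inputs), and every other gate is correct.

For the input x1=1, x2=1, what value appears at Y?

Propagate with g2 forced: g1=0, g2=0 [stuck-at-0], g3=0.
So Y = 0. (Without the fault it would be 1.)

0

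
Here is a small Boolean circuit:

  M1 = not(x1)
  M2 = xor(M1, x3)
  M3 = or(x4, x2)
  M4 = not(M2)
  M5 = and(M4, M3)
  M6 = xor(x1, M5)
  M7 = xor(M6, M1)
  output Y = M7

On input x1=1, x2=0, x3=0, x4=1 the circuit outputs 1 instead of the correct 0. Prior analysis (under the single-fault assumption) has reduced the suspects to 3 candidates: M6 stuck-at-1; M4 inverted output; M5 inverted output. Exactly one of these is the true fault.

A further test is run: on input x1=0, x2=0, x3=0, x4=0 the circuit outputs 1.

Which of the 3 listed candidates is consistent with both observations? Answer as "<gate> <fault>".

Evaluate each candidate on input x1=0, x2=0, x3=0, x4=0:
  M6 stuck-at-1: M1=1, M2=1, M3=0, M4=0, M5=0, M6=1 [stuck-at-1], M7=0 → 0 — eliminated
  M4 inverted output: M1=1, M2=1, M3=0, M4=1 [inverted output], M5=0, M6=0, M7=1 → 1 — matches
  M5 inverted output: M1=1, M2=1, M3=0, M4=0, M5=1 [inverted output], M6=1, M7=0 → 0 — eliminated
Only M4 inverted output reproduces the observed 1.

M4 inverted output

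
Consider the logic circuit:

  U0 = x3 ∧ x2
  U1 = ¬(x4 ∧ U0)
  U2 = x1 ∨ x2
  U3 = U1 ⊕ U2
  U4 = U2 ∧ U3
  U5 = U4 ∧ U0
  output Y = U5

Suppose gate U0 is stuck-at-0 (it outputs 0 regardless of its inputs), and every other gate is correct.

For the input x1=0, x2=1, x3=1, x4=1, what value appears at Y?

0

Propagate with U0 forced: U0=0 [stuck-at-0], U1=1, U2=1, U3=0, U4=0, U5=0.
So Y = 0. (Without the fault it would be 1.)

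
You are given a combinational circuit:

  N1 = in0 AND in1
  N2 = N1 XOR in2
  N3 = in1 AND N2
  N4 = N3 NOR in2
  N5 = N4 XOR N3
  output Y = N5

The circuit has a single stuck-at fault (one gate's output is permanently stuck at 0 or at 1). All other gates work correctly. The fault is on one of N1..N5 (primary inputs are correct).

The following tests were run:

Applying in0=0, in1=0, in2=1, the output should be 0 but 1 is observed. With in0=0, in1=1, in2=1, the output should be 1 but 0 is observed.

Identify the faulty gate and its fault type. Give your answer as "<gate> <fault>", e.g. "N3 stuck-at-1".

N4 stuck-at-1

Fault-free values for test 1 (in0=0, in1=0, in2=1): N1=0, N2=1, N3=0, N4=0, N5=0, giving Y=0. Observed 1.
Test 1: faults giving observed 1 are {N3 stuck-at-1, N4 stuck-at-1, N5 stuck-at-1}.
Test 2 (in0=0, in1=1, in2=1): fault-free N1=0, N2=1, N3=1, N4=0, N5=1 → 1; observed 0. Eliminates N3 stuck-at-1, N5 stuck-at-1.
Only N4 stuck-at-1 is consistent with every test.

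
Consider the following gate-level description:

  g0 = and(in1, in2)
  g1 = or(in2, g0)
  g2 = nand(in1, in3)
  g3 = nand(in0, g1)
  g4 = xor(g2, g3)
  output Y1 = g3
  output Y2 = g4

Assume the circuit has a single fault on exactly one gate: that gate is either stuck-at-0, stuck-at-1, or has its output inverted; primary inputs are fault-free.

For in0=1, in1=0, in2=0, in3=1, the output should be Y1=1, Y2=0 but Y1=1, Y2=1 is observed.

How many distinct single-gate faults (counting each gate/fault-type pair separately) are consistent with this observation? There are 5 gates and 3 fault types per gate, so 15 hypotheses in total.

4

Fault-free: g0=0, g1=0, g2=1, g3=1, g4=0 → Y1=1, Y2=0. Observed Y1=1, Y2=1.
  g0: none of the 3 fault types match ✗
  g1: none of the 3 fault types match ✗
  g2: stuck-at-0, inverted output ✓; others ✗
  g3: none of the 3 fault types match ✗
  g4: stuck-at-1, inverted output ✓; others ✗
Consistent faults: {g2 stuck-at-0, g2 inverted output, g4 stuck-at-1, g4 inverted output} — 4 in all.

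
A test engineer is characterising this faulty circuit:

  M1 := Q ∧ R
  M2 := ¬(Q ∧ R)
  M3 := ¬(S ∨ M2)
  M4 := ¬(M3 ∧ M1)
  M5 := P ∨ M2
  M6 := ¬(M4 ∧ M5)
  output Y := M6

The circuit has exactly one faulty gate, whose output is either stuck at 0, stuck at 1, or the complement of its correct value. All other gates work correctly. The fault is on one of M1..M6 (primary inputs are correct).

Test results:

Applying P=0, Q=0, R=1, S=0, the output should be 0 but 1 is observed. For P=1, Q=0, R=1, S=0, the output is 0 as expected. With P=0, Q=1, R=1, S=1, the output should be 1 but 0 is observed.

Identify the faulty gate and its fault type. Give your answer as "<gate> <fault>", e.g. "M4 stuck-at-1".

Fault-free values for test 1 (P=0, Q=0, R=1, S=0): M1=0, M2=1, M3=0, M4=1, M5=1, M6=0, giving Y=0. Observed 1.
Test 1: faults giving observed 1 are {M2 stuck-at-0, M2 inverted output, M4 stuck-at-0, M4 inverted output, M5 stuck-at-0, M5 inverted output, M6 stuck-at-1, M6 inverted output}.
Test 2 (P=1, Q=0, R=1, S=0): fault-free M1=0, M2=1, M3=0, M4=1, M5=1, M6=0 → 0; observed 0. Eliminates M4 stuck-at-0, M4 inverted output, M5 stuck-at-0, M5 inverted output, M6 stuck-at-1, M6 inverted output.
Test 3 (P=0, Q=1, R=1, S=1): fault-free M1=1, M2=0, M3=0, M4=1, M5=0, M6=1 → 1; observed 0. Eliminates M2 stuck-at-0.
Only M2 inverted output is consistent with every test.

M2 inverted output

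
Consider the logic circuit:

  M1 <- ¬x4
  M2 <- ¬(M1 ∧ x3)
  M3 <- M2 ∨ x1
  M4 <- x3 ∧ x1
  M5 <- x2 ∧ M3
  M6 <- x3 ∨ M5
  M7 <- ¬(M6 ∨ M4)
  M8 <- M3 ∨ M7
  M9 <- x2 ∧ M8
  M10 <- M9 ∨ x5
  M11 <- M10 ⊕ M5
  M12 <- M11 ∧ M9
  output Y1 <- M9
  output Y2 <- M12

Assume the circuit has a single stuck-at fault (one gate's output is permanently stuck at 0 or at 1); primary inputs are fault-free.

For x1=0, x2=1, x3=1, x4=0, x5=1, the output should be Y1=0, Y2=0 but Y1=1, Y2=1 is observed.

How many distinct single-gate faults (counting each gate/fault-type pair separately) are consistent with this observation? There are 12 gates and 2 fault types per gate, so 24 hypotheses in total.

4

Fault-free: M1=1, M2=0, M3=0, M4=0, M5=0, M6=1, M7=0, M8=0, M9=0, M10=1, M11=1, M12=0 → Y1=0, Y2=0. Observed Y1=1, Y2=1.
  M1: none of the 2 fault types match ✗
  M2: none of the 2 fault types match ✗
  M3: none of the 2 fault types match ✗
  M4: none of the 2 fault types match ✗
  M5: none of the 2 fault types match ✗
  M6: stuck-at-0 ✓; others ✗
  M7: stuck-at-1 ✓; others ✗
  M8: stuck-at-1 ✓; others ✗
  M9: stuck-at-1 ✓; others ✗
  M10: none of the 2 fault types match ✗
  M11: none of the 2 fault types match ✗
  M12: none of the 2 fault types match ✗
Consistent faults: {M6 stuck-at-0, M7 stuck-at-1, M8 stuck-at-1, M9 stuck-at-1} — 4 in all.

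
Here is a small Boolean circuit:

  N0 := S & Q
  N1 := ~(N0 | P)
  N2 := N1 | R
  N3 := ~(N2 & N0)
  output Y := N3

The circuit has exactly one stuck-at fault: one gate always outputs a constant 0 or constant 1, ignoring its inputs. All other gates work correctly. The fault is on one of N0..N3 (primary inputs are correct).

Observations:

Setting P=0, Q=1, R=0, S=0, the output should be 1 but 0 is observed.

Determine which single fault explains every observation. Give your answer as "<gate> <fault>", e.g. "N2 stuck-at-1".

Fault-free values for test 1 (P=0, Q=1, R=0, S=0): N0=0, N1=1, N2=1, N3=1, giving Y=1. Observed 0.
Test 1: faults giving observed 0 are {N3 stuck-at-0}.
Only N3 stuck-at-0 is consistent with every test.

N3 stuck-at-0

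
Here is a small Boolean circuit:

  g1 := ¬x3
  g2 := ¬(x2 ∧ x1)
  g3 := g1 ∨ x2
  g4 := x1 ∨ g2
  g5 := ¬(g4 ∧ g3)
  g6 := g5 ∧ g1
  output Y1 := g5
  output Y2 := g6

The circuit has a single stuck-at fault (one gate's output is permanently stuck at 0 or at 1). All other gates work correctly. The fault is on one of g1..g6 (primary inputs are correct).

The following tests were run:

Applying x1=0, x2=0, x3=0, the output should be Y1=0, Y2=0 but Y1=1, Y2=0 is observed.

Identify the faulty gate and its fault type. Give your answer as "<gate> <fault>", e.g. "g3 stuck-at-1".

Fault-free values for test 1 (x1=0, x2=0, x3=0): g1=1, g2=1, g3=1, g4=1, g5=0, g6=0, giving Y1=0, Y2=0. Observed Y1=1, Y2=0.
Test 1: faults giving observed Y1=1, Y2=0 are {g1 stuck-at-0}.
Only g1 stuck-at-0 is consistent with every test.

g1 stuck-at-0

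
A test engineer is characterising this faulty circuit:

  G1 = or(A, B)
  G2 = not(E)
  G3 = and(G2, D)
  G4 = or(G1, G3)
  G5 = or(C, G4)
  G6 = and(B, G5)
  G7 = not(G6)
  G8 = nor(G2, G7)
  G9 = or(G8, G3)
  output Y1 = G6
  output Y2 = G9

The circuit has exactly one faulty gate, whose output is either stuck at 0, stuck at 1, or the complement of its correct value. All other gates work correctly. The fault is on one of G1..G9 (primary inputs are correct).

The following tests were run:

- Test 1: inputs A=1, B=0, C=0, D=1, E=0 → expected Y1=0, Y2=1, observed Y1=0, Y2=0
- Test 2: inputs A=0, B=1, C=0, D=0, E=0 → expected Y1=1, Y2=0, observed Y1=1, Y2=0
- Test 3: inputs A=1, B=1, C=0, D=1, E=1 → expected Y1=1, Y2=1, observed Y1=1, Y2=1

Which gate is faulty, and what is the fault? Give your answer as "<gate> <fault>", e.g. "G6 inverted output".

G3 stuck-at-0

Fault-free values for test 1 (A=1, B=0, C=0, D=1, E=0): G1=1, G2=1, G3=1, G4=1, G5=1, G6=0, G7=1, G8=0, G9=1, giving Y1=0, Y2=1. Observed Y1=0, Y2=0.
Test 1: faults giving observed Y1=0, Y2=0 are {G2 stuck-at-0, G2 inverted output, G3 stuck-at-0, G3 inverted output, G9 stuck-at-0, G9 inverted output}.
Test 2 (A=0, B=1, C=0, D=0, E=0): fault-free G1=1, G2=1, G3=0, G4=1, G5=1, G6=1, G7=0, G8=0, G9=0 → Y1=1, Y2=0; observed Y1=1, Y2=0. Eliminates G2 stuck-at-0, G2 inverted output, G3 inverted output, G9 inverted output.
Test 3 (A=1, B=1, C=0, D=1, E=1): fault-free G1=1, G2=0, G3=0, G4=1, G5=1, G6=1, G7=0, G8=1, G9=1 → Y1=1, Y2=1; observed Y1=1, Y2=1. Eliminates G9 stuck-at-0.
Only G3 stuck-at-0 is consistent with every test.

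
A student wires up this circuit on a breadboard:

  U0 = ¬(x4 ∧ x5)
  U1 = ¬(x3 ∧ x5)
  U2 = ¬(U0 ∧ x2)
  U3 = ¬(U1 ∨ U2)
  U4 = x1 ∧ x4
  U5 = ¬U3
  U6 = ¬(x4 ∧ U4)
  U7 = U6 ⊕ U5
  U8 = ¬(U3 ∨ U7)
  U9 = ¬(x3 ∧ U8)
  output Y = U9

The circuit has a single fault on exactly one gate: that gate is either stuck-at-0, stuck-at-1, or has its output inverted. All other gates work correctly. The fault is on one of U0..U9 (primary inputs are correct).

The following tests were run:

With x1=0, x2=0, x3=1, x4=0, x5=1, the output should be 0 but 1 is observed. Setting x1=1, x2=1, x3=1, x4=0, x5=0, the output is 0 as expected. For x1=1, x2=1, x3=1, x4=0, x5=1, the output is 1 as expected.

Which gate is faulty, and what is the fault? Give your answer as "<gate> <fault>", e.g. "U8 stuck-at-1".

Fault-free values for test 1 (x1=0, x2=0, x3=1, x4=0, x5=1): U0=1, U1=0, U2=1, U3=0, U4=0, U5=1, U6=1, U7=0, U8=1, U9=0, giving Y=0. Observed 1.
Test 1: faults giving observed 1 are {U2 stuck-at-0, U2 inverted output, U3 stuck-at-1, U3 inverted output, U5 stuck-at-0, U5 inverted output, U6 stuck-at-0, U6 inverted output, U7 stuck-at-1, U7 inverted output, U8 stuck-at-0, U8 inverted output, U9 stuck-at-1, U9 inverted output}.
Test 2 (x1=1, x2=1, x3=1, x4=0, x5=0): fault-free U0=1, U1=1, U2=0, U3=0, U4=0, U5=1, U6=1, U7=0, U8=1, U9=0 → 0; observed 0. Eliminates U3 stuck-at-1, U3 inverted output, U5 stuck-at-0, U5 inverted output, U6 stuck-at-0, U6 inverted output, U7 stuck-at-1, U7 inverted output, U8 stuck-at-0, U8 inverted output, U9 stuck-at-1, U9 inverted output.
Test 3 (x1=1, x2=1, x3=1, x4=0, x5=1): fault-free U0=1, U1=0, U2=0, U3=1, U4=0, U5=0, U6=1, U7=1, U8=0, U9=1 → 1; observed 1. Eliminates U2 inverted output.
Only U2 stuck-at-0 is consistent with every test.

U2 stuck-at-0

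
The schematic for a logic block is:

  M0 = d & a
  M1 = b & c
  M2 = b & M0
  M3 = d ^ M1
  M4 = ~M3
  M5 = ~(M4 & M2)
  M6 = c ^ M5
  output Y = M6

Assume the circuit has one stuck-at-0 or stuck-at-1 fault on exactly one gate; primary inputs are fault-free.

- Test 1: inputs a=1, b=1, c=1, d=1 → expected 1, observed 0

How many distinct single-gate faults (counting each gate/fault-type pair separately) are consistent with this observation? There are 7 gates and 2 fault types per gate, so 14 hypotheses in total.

Fault-free: M0=1, M1=1, M2=1, M3=0, M4=1, M5=0, M6=1 → 1. Observed 0.
  M0 stuck-at-0: output 0 ✓
  M0 stuck-at-1: output 1 ✗
  M1 stuck-at-0: output 0 ✓
  M1 stuck-at-1: output 1 ✗
  M2 stuck-at-0: output 0 ✓
  M2 stuck-at-1: output 1 ✗
  M3 stuck-at-0: output 1 ✗
  M3 stuck-at-1: output 0 ✓
  M4 stuck-at-0: output 0 ✓
  M4 stuck-at-1: output 1 ✗
  M5 stuck-at-0: output 1 ✗
  M5 stuck-at-1: output 0 ✓
  M6 stuck-at-0: output 0 ✓
  M6 stuck-at-1: output 1 ✗
Consistent faults: {M0 stuck-at-0, M1 stuck-at-0, M2 stuck-at-0, M3 stuck-at-1, M4 stuck-at-0, M5 stuck-at-1, M6 stuck-at-0} — 7 in all.

7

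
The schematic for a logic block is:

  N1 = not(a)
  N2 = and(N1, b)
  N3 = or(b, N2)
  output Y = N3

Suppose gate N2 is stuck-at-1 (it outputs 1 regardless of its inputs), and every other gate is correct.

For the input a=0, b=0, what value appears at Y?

Propagate with N2 forced: N1=1, N2=1 [stuck-at-1], N3=1.
So Y = 1. (Without the fault it would be 0.)

1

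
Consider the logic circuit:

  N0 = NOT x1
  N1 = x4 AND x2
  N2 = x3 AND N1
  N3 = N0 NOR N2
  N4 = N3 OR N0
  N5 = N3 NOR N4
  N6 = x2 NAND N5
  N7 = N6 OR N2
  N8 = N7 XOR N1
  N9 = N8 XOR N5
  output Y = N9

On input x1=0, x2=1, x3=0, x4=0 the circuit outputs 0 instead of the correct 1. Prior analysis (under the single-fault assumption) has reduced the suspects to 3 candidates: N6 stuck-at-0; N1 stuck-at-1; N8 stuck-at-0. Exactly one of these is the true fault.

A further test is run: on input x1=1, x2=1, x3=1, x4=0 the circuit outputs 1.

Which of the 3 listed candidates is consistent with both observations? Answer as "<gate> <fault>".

N1 stuck-at-1

Evaluate each candidate on input x1=1, x2=1, x3=1, x4=0:
  N6 stuck-at-0: N0=0, N1=0, N2=0, N3=1, N4=1, N5=0, N6=0 [stuck-at-0], N7=0, N8=0, N9=0 → 0 — eliminated
  N1 stuck-at-1: N0=0, N1=1 [stuck-at-1], N2=1, N3=0, N4=0, N5=1, N6=0, N7=1, N8=0, N9=1 → 1 — matches
  N8 stuck-at-0: N0=0, N1=0, N2=0, N3=1, N4=1, N5=0, N6=1, N7=1, N8=0 [stuck-at-0], N9=0 → 0 — eliminated
Only N1 stuck-at-1 reproduces the observed 1.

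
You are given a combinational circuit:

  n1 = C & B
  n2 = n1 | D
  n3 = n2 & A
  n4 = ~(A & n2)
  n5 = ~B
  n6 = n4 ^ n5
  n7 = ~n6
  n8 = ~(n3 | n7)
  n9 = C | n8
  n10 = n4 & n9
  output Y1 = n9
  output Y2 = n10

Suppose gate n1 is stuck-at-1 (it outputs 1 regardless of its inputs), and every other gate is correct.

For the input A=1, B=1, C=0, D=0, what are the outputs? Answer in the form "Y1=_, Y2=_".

Propagate with n1 forced: n1=1 [stuck-at-1], n2=1, n3=1, n4=0, n5=0, n6=0, n7=1, n8=0, n9=0, n10=0.
So the outputs are Y1=0, Y2=0. (Without the fault they would be Y1=1, Y2=1.)

Y1=0, Y2=0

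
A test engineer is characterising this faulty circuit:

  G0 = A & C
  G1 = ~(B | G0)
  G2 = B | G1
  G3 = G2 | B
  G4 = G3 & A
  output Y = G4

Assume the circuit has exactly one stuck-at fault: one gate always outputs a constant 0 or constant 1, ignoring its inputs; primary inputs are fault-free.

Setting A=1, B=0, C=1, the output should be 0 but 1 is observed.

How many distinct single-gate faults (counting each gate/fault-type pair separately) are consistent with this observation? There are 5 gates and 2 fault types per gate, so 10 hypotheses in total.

Fault-free: G0=1, G1=0, G2=0, G3=0, G4=0 → 0. Observed 1.
  G0 stuck-at-0: output 1 ✓
  G0 stuck-at-1: output 0 ✗
  G1 stuck-at-0: output 0 ✗
  G1 stuck-at-1: output 1 ✓
  G2 stuck-at-0: output 0 ✗
  G2 stuck-at-1: output 1 ✓
  G3 stuck-at-0: output 0 ✗
  G3 stuck-at-1: output 1 ✓
  G4 stuck-at-0: output 0 ✗
  G4 stuck-at-1: output 1 ✓
Consistent faults: {G0 stuck-at-0, G1 stuck-at-1, G2 stuck-at-1, G3 stuck-at-1, G4 stuck-at-1} — 5 in all.

5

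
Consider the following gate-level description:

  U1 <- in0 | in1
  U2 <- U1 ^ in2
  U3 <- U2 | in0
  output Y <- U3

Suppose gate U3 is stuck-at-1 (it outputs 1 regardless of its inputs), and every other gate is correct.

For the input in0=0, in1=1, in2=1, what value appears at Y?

1

Propagate with U3 forced: U1=1, U2=0, U3=1 [stuck-at-1].
So Y = 1. (Without the fault it would be 0.)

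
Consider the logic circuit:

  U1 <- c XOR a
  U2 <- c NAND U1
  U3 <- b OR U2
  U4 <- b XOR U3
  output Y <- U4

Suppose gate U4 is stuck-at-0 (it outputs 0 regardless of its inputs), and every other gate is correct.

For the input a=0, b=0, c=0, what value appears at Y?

Propagate with U4 forced: U1=0, U2=1, U3=1, U4=0 [stuck-at-0].
So Y = 0. (Without the fault it would be 1.)

0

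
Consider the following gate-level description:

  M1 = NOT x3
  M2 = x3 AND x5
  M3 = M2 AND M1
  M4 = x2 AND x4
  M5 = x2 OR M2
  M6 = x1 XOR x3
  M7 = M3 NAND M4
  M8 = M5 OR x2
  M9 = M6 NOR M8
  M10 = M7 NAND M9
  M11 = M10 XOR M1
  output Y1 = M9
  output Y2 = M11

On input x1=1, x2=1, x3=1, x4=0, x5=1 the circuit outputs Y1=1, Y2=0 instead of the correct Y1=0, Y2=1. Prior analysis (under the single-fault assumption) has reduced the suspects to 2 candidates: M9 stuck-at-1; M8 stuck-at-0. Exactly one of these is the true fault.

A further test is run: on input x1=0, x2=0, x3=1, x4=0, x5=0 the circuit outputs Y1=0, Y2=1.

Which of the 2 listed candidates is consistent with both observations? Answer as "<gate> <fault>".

M8 stuck-at-0

Evaluate each candidate on input x1=0, x2=0, x3=1, x4=0, x5=0:
  M9 stuck-at-1: M1=0, M2=0, M3=0, M4=0, M5=0, M6=1, M7=1, M8=0, M9=1 [stuck-at-1], M10=0, M11=0 → Y1=1, Y2=0 — eliminated
  M8 stuck-at-0: M1=0, M2=0, M3=0, M4=0, M5=0, M6=1, M7=1, M8=0 [stuck-at-0], M9=0, M10=1, M11=1 → Y1=0, Y2=1 — matches
Only M8 stuck-at-0 reproduces the observed Y1=0, Y2=1.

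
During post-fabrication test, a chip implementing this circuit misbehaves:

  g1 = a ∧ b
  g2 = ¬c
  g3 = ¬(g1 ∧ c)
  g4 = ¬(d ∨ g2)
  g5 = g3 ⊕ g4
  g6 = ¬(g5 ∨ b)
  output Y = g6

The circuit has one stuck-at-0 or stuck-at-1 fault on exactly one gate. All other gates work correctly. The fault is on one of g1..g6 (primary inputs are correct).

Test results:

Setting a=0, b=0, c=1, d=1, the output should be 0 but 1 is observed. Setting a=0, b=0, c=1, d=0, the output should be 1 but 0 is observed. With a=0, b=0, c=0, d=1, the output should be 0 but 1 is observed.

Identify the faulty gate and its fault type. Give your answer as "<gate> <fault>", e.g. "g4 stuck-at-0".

Fault-free values for test 1 (a=0, b=0, c=1, d=1): g1=0, g2=0, g3=1, g4=0, g5=1, g6=0, giving Y=0. Observed 1.
Test 1: faults giving observed 1 are {g1 stuck-at-1, g3 stuck-at-0, g4 stuck-at-1, g5 stuck-at-0, g6 stuck-at-1}.
Test 2 (a=0, b=0, c=1, d=0): fault-free g1=0, g2=0, g3=1, g4=1, g5=0, g6=1 → 1; observed 0. Eliminates g4 stuck-at-1, g5 stuck-at-0, g6 stuck-at-1.
Test 3 (a=0, b=0, c=0, d=1): fault-free g1=0, g2=1, g3=1, g4=0, g5=1, g6=0 → 0; observed 1. Eliminates g1 stuck-at-1.
Only g3 stuck-at-0 is consistent with every test.

g3 stuck-at-0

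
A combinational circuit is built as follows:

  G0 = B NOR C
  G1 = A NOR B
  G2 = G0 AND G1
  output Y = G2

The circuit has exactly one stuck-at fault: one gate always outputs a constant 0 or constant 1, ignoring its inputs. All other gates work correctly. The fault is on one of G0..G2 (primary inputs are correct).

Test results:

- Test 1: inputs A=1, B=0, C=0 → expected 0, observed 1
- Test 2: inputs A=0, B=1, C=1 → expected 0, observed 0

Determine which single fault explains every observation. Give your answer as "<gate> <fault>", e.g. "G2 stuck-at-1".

G1 stuck-at-1

Fault-free values for test 1 (A=1, B=0, C=0): G0=1, G1=0, G2=0, giving Y=0. Observed 1.
Test 1: faults giving observed 1 are {G1 stuck-at-1, G2 stuck-at-1}.
Test 2 (A=0, B=1, C=1): fault-free G0=0, G1=0, G2=0 → 0; observed 0. Eliminates G2 stuck-at-1.
Only G1 stuck-at-1 is consistent with every test.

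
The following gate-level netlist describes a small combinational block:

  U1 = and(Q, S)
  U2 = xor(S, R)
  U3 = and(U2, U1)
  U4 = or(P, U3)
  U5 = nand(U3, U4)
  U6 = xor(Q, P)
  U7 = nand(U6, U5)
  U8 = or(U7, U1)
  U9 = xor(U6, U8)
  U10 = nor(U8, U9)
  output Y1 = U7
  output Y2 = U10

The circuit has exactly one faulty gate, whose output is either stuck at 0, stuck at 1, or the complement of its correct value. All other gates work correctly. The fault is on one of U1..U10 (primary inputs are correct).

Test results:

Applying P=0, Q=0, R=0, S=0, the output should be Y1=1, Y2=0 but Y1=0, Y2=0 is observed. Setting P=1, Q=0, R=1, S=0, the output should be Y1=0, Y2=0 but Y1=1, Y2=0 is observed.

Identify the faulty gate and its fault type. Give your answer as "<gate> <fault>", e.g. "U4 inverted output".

Fault-free values for test 1 (P=0, Q=0, R=0, S=0): U1=0, U2=0, U3=0, U4=0, U5=1, U6=0, U7=1, U8=1, U9=1, U10=0, giving Y1=1, Y2=0. Observed Y1=0, Y2=0.
Test 1: faults giving observed Y1=0, Y2=0 are {U6 stuck-at-1, U6 inverted output}.
Test 2 (P=1, Q=0, R=1, S=0): fault-free U1=0, U2=1, U3=0, U4=1, U5=1, U6=1, U7=0, U8=0, U9=1, U10=0 → Y1=0, Y2=0; observed Y1=1, Y2=0. Eliminates U6 stuck-at-1.
Only U6 inverted output is consistent with every test.

U6 inverted output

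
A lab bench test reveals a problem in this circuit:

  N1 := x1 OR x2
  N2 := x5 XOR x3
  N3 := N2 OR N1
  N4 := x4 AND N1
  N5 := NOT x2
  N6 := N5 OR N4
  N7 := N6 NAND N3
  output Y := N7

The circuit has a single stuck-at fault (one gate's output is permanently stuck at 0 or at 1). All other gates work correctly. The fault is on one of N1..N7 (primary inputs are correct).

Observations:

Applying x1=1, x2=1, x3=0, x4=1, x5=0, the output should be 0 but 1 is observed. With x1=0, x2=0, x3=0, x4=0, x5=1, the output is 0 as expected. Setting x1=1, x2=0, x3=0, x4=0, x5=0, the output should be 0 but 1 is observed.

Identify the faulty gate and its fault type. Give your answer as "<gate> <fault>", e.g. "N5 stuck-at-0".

N1 stuck-at-0

Fault-free values for test 1 (x1=1, x2=1, x3=0, x4=1, x5=0): N1=1, N2=0, N3=1, N4=1, N5=0, N6=1, N7=0, giving Y=0. Observed 1.
Test 1: faults giving observed 1 are {N1 stuck-at-0, N3 stuck-at-0, N4 stuck-at-0, N6 stuck-at-0, N7 stuck-at-1}.
Test 2 (x1=0, x2=0, x3=0, x4=0, x5=1): fault-free N1=0, N2=1, N3=1, N4=0, N5=1, N6=1, N7=0 → 0; observed 0. Eliminates N3 stuck-at-0, N6 stuck-at-0, N7 stuck-at-1.
Test 3 (x1=1, x2=0, x3=0, x4=0, x5=0): fault-free N1=1, N2=0, N3=1, N4=0, N5=1, N6=1, N7=0 → 0; observed 1. Eliminates N4 stuck-at-0.
Only N1 stuck-at-0 is consistent with every test.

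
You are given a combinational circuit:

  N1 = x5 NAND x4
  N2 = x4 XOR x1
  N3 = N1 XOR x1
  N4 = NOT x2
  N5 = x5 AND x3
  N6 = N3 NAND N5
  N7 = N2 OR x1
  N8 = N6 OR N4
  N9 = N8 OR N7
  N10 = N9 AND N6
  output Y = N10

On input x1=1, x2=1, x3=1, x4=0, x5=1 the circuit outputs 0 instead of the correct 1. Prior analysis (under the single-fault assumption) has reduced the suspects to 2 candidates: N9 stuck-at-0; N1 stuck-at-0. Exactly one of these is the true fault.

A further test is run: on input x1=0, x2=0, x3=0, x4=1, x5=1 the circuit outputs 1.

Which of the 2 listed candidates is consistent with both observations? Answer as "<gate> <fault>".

N1 stuck-at-0

Evaluate each candidate on input x1=0, x2=0, x3=0, x4=1, x5=1:
  N9 stuck-at-0: N1=0, N2=1, N3=0, N4=1, N5=0, N6=1, N7=1, N8=1, N9=0 [stuck-at-0], N10=0 → 0 — eliminated
  N1 stuck-at-0: N1=0 [stuck-at-0], N2=1, N3=0, N4=1, N5=0, N6=1, N7=1, N8=1, N9=1, N10=1 → 1 — matches
Only N1 stuck-at-0 reproduces the observed 1.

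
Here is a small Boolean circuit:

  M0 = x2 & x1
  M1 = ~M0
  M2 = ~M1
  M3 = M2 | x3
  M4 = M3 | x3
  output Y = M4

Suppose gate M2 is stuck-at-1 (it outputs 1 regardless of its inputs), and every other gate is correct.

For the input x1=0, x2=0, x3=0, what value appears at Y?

Propagate with M2 forced: M0=0, M1=1, M2=1 [stuck-at-1], M3=1, M4=1.
So Y = 1. (Without the fault it would be 0.)

1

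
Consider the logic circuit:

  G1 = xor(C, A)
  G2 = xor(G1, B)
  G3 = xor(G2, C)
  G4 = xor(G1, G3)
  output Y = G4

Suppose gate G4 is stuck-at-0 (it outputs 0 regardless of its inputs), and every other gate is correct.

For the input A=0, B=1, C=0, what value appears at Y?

0

Propagate with G4 forced: G1=0, G2=1, G3=1, G4=0 [stuck-at-0].
So Y = 0. (Without the fault it would be 1.)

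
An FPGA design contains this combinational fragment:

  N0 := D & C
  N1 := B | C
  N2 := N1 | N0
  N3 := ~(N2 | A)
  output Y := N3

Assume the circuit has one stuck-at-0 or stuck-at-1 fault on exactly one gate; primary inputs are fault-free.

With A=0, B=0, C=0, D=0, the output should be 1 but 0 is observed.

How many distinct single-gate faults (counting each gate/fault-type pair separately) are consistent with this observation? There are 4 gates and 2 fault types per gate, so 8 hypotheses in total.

4

Fault-free: N0=0, N1=0, N2=0, N3=1 → 1. Observed 0.
  N0 stuck-at-0: output 1 ✗
  N0 stuck-at-1: output 0 ✓
  N1 stuck-at-0: output 1 ✗
  N1 stuck-at-1: output 0 ✓
  N2 stuck-at-0: output 1 ✗
  N2 stuck-at-1: output 0 ✓
  N3 stuck-at-0: output 0 ✓
  N3 stuck-at-1: output 1 ✗
Consistent faults: {N0 stuck-at-1, N1 stuck-at-1, N2 stuck-at-1, N3 stuck-at-0} — 4 in all.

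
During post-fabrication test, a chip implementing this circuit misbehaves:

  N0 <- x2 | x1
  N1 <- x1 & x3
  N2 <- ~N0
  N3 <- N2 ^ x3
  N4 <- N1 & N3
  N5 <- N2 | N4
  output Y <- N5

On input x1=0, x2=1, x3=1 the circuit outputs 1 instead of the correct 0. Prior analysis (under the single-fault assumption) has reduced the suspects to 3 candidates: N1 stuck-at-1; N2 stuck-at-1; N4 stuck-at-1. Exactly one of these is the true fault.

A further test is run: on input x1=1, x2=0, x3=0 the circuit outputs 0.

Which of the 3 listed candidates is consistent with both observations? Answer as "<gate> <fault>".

Evaluate each candidate on input x1=1, x2=0, x3=0:
  N1 stuck-at-1: N0=1, N1=1 [stuck-at-1], N2=0, N3=0, N4=0, N5=0 → 0 — matches
  N2 stuck-at-1: N0=1, N1=0, N2=1 [stuck-at-1], N3=1, N4=0, N5=1 → 1 — eliminated
  N4 stuck-at-1: N0=1, N1=0, N2=0, N3=0, N4=1 [stuck-at-1], N5=1 → 1 — eliminated
Only N1 stuck-at-1 reproduces the observed 0.

N1 stuck-at-1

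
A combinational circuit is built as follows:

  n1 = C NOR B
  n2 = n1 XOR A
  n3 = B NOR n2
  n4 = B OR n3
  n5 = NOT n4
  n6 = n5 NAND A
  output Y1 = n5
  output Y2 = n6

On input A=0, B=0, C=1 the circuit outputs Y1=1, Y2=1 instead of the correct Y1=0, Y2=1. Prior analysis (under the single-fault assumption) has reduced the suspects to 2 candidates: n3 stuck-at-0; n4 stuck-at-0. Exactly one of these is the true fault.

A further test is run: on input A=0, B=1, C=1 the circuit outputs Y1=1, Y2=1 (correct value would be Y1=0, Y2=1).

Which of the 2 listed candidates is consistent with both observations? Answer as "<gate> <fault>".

n4 stuck-at-0

Evaluate each candidate on input A=0, B=1, C=1:
  n3 stuck-at-0: n1=0, n2=0, n3=0 [stuck-at-0], n4=1, n5=0, n6=1 → Y1=0, Y2=1 — eliminated
  n4 stuck-at-0: n1=0, n2=0, n3=0, n4=0 [stuck-at-0], n5=1, n6=1 → Y1=1, Y2=1 — matches
Only n4 stuck-at-0 reproduces the observed Y1=1, Y2=1.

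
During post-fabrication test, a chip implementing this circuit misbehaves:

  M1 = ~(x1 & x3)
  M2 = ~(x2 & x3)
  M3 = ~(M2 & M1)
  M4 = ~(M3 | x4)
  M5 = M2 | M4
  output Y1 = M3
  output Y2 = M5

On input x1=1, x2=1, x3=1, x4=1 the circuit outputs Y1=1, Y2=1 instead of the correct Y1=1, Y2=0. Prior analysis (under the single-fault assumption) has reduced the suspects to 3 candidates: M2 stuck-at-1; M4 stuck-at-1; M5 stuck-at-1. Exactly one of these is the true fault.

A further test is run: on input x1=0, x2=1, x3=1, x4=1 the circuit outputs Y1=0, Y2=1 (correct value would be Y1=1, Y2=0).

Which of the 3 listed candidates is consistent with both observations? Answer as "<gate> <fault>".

M2 stuck-at-1

Evaluate each candidate on input x1=0, x2=1, x3=1, x4=1:
  M2 stuck-at-1: M1=1, M2=1 [stuck-at-1], M3=0, M4=0, M5=1 → Y1=0, Y2=1 — matches
  M4 stuck-at-1: M1=1, M2=0, M3=1, M4=1 [stuck-at-1], M5=1 → Y1=1, Y2=1 — eliminated
  M5 stuck-at-1: M1=1, M2=0, M3=1, M4=0, M5=1 [stuck-at-1] → Y1=1, Y2=1 — eliminated
Only M2 stuck-at-1 reproduces the observed Y1=0, Y2=1.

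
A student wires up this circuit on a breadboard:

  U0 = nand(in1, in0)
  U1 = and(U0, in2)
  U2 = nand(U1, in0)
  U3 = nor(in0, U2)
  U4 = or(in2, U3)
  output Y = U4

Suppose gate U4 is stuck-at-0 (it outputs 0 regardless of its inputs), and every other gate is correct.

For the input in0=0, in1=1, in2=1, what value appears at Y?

0

Propagate with U4 forced: U0=1, U1=1, U2=1, U3=0, U4=0 [stuck-at-0].
So Y = 0. (Without the fault it would be 1.)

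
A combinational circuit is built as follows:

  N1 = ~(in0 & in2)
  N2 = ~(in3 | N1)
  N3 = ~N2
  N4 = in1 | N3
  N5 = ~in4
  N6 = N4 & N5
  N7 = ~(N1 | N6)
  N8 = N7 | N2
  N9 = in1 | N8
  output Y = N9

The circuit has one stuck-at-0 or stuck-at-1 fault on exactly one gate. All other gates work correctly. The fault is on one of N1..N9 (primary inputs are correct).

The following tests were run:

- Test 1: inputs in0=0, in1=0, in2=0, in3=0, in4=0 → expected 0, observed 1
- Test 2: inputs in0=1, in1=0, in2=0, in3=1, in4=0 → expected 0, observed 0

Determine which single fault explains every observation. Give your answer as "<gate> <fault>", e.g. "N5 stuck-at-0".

Fault-free values for test 1 (in0=0, in1=0, in2=0, in3=0, in4=0): N1=1, N2=0, N3=1, N4=1, N5=1, N6=1, N7=0, N8=0, N9=0, giving Y=0. Observed 1.
Test 1: faults giving observed 1 are {N1 stuck-at-0, N2 stuck-at-1, N7 stuck-at-1, N8 stuck-at-1, N9 stuck-at-1}.
Test 2 (in0=1, in1=0, in2=0, in3=1, in4=0): fault-free N1=1, N2=0, N3=1, N4=1, N5=1, N6=1, N7=0, N8=0, N9=0 → 0; observed 0. Eliminates N2 stuck-at-1, N7 stuck-at-1, N8 stuck-at-1, N9 stuck-at-1.
Only N1 stuck-at-0 is consistent with every test.

N1 stuck-at-0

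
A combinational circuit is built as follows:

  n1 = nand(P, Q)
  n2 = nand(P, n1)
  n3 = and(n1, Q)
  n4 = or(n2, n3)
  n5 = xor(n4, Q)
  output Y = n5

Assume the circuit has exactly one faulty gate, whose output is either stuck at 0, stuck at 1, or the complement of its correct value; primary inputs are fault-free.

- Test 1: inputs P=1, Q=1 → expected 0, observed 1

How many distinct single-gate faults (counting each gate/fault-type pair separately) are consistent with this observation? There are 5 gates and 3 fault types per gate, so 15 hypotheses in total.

6

Fault-free: n1=0, n2=1, n3=0, n4=1, n5=0 → 0. Observed 1.
  n1: none of the 3 fault types match ✗
  n2: stuck-at-0, inverted output ✓; others ✗
  n3: none of the 3 fault types match ✗
  n4: stuck-at-0, inverted output ✓; others ✗
  n5: stuck-at-1, inverted output ✓; others ✗
Consistent faults: {n2 stuck-at-0, n2 inverted output, n4 stuck-at-0, n4 inverted output, n5 stuck-at-1, n5 inverted output} — 6 in all.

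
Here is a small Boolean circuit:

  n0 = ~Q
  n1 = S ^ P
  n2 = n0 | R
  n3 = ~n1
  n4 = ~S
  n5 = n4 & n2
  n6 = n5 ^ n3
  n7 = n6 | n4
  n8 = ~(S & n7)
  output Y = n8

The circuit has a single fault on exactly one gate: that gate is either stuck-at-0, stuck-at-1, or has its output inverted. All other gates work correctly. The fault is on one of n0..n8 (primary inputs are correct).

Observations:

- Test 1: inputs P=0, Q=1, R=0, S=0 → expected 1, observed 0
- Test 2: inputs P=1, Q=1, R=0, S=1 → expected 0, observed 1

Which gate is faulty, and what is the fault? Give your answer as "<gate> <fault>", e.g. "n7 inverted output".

n8 inverted output

Fault-free values for test 1 (P=0, Q=1, R=0, S=0): n0=0, n1=0, n2=0, n3=1, n4=1, n5=0, n6=1, n7=1, n8=1, giving Y=1. Observed 0.
Test 1: faults giving observed 0 are {n8 stuck-at-0, n8 inverted output}.
Test 2 (P=1, Q=1, R=0, S=1): fault-free n0=0, n1=0, n2=0, n3=1, n4=0, n5=0, n6=1, n7=1, n8=0 → 0; observed 1. Eliminates n8 stuck-at-0.
Only n8 inverted output is consistent with every test.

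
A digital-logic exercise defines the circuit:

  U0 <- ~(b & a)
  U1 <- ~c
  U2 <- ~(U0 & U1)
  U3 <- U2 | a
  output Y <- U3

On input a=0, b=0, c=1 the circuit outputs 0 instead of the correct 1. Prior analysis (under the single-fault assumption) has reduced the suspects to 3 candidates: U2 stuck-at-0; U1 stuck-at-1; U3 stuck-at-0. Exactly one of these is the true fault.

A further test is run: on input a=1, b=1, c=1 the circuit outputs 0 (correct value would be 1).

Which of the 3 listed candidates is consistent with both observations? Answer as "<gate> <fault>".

Evaluate each candidate on input a=1, b=1, c=1:
  U2 stuck-at-0: U0=0, U1=0, U2=0 [stuck-at-0], U3=1 → 1 — eliminated
  U1 stuck-at-1: U0=0, U1=1 [stuck-at-1], U2=1, U3=1 → 1 — eliminated
  U3 stuck-at-0: U0=0, U1=0, U2=1, U3=0 [stuck-at-0] → 0 — matches
Only U3 stuck-at-0 reproduces the observed 0.

U3 stuck-at-0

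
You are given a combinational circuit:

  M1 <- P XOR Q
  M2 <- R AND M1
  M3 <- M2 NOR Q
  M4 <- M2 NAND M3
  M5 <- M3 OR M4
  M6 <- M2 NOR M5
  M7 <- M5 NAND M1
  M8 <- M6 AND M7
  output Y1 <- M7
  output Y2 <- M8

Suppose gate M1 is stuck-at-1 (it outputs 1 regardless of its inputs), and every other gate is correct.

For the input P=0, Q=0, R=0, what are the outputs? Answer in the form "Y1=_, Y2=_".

Propagate with M1 forced: M1=1 [stuck-at-1], M2=0, M3=1, M4=1, M5=1, M6=0, M7=0, M8=0.
So the outputs are Y1=0, Y2=0. (Without the fault they would be Y1=1, Y2=0.)

Y1=0, Y2=0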